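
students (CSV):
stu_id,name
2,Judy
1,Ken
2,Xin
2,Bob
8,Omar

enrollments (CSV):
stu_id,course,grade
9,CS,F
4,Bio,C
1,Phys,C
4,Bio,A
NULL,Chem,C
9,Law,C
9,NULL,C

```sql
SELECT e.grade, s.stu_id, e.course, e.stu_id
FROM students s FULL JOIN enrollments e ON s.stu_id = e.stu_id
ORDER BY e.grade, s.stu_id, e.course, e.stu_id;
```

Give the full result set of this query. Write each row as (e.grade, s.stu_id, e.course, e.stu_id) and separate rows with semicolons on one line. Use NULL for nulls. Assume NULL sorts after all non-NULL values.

(A, NULL, Bio, 4); (C, 1, Phys, 1); (C, NULL, Bio, 4); (C, NULL, Chem, NULL); (C, NULL, Law, 9); (C, NULL, NULL, 9); (F, NULL, CS, 9); (NULL, 2, NULL, NULL); (NULL, 2, NULL, NULL); (NULL, 2, NULL, NULL); (NULL, 8, NULL, NULL)

FULL OUTER JOIN keeps every row from both sides; unmatched rows get NULL for the other side's columns.
Matching on s.stu_id = e.stu_id. A NULL in a compared column never satisfies the condition.
- s (stu_id=2) has no partner → padded with NULL.
- s (stu_id=1) pairs with 1 row(s) of e.
- s (stu_id=2) has no partner → padded with NULL.
- s (stu_id=2) has no partner → padded with NULL.
- s (stu_id=8) has no partner → padded with NULL.
- plus 6 unmatched e row(s), each kept with NULL s columns.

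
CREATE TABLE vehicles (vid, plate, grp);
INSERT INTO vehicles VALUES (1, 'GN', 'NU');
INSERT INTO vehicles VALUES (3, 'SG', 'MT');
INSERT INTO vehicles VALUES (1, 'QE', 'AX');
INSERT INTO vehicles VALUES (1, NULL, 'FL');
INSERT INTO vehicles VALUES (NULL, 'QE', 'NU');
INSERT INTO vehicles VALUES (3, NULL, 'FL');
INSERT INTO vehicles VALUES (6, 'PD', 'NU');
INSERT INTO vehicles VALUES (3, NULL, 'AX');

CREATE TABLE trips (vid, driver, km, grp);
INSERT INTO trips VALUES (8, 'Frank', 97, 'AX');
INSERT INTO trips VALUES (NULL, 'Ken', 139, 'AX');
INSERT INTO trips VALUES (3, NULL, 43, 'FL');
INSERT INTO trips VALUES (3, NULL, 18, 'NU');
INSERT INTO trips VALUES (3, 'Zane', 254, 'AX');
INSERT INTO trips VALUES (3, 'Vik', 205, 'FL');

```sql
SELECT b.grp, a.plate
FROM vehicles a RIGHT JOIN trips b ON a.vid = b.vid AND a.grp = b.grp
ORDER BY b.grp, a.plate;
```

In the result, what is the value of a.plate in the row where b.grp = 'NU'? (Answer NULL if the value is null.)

RIGHT JOIN keeps every row from `trips`; unmatched rows get NULL for `vehicles`'s columns.
Matching on a.vid = b.vid AND a.grp = b.grp. A NULL in a compared column never satisfies the condition.
Matched pairs: 3; unmatched b rows kept: 3.

NULL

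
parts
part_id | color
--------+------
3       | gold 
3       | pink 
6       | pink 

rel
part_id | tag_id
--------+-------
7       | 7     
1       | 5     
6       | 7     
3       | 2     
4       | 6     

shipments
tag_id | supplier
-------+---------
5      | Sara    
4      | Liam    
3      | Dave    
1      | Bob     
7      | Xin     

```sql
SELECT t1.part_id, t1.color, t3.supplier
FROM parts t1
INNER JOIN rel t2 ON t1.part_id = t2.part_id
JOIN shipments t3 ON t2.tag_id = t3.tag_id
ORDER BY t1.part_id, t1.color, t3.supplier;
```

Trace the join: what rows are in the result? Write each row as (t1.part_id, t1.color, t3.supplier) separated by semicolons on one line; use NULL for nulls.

Step 1 — t1 INNER JOIN t2 on part_id → 3 row(s).
Then INNER JOIN `shipments t3` on tag_id: keep only rows whose t2.tag_id appears in t3.

(6, pink, Xin)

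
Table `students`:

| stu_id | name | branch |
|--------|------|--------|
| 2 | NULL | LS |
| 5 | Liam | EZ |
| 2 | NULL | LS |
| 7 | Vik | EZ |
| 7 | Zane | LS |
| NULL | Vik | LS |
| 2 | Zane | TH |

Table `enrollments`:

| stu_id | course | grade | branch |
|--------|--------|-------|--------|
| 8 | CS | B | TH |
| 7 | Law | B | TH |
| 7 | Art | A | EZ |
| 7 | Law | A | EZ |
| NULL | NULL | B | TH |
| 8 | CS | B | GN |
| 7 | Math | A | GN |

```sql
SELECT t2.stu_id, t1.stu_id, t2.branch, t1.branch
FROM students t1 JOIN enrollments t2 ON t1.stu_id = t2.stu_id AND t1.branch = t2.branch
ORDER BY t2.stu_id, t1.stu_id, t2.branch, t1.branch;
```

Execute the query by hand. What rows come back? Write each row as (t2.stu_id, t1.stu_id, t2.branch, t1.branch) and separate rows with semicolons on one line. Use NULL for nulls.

(7, 7, EZ, EZ); (7, 7, EZ, EZ)

INNER JOIN keeps only pairs where the ON condition holds.
Matching on t1.stu_id = t2.stu_id AND t1.branch = t2.branch. A NULL in a compared column never satisfies the condition.
- t1 row (stu_id=2, branch=LS): no match → dropped.
- t1 row (stu_id=5, branch=EZ): no match → dropped.
- t1 row (stu_id=2, branch=LS): no match → dropped.
- t1 row (stu_id=7, branch=EZ): matches 2 t2 row(s) → 2 output row(s).
- t1 row (stu_id=7, branch=LS): no match → dropped.
- t1 row (stu_id=NULL, branch=LS): no match → dropped.
- t1 row (stu_id=2, branch=TH): no match → dropped.
After projecting and ordering:
t2.stu_id | t1.stu_id | t2.branch | t1.branch
7 | 7 | EZ | EZ
7 | 7 | EZ | EZ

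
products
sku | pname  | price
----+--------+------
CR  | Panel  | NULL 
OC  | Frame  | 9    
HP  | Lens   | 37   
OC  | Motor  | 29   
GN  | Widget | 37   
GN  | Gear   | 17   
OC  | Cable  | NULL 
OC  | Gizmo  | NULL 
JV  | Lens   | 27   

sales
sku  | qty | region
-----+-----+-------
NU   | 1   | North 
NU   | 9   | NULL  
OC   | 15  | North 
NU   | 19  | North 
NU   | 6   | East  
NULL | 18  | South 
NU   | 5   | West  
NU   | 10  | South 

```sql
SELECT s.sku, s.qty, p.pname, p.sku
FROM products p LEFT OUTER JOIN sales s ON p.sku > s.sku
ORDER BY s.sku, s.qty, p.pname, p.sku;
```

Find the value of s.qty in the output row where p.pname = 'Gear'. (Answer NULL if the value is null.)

LEFT JOIN keeps every row from `products`; unmatched rows get NULL for `sales`'s columns.
Matching on p.sku > s.sku. A NULL in a compared column never satisfies the condition.
- p[0] sku=CR → no match; kept with NULLs on the s side.
- p[1] sku=OC → 6 match(es) in s → 6 row(s).
- p[2] sku=HP → no match; kept with NULLs on the s side.
- p[3] sku=OC → 6 match(es) in s → 6 row(s).
- p[4] sku=GN → no match; kept with NULLs on the s side.
- p[5] sku=GN → no match; kept with NULLs on the s side.
- p[6] sku=OC → 6 match(es) in s → 6 row(s).
- p[7] sku=OC → 6 match(es) in s → 6 row(s).
- p[8] sku=JV → no match; kept with NULLs on the s side.

NULL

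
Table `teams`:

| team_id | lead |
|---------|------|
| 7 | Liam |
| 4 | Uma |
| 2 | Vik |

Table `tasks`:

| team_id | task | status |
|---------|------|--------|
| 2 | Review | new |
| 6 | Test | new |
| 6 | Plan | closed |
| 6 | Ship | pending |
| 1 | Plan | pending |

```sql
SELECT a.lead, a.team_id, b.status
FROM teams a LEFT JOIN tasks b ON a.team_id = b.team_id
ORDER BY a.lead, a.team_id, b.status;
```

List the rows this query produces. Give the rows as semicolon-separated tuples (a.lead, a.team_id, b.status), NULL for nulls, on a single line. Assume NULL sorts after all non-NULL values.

(Liam, 7, NULL); (Uma, 4, NULL); (Vik, 2, new)

LEFT JOIN keeps every row from `teams`; unmatched rows get NULL for `tasks`'s columns.
Matching on a.team_id = b.team_id.
- a[0] team_id=7 → no match; kept with NULLs on the b side.
- a[1] team_id=4 → no match; kept with NULLs on the b side.
- a[2] team_id=2 → 1 match(es) in b → 1 row(s).
After projecting and ordering:
a.lead | a.team_id | b.status
Liam | 7 | NULL
Uma | 4 | NULL
Vik | 2 | new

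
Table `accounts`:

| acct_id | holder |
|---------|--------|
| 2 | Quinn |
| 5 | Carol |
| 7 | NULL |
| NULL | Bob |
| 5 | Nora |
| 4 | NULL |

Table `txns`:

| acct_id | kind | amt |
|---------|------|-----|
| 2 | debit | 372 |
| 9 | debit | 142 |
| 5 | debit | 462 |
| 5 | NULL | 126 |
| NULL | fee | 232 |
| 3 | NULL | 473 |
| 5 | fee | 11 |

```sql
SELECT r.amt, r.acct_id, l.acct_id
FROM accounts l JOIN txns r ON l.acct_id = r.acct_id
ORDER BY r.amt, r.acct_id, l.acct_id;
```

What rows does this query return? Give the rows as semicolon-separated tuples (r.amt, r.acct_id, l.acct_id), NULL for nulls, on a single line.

INNER JOIN keeps only pairs where the ON condition holds.
Matching on l.acct_id = r.acct_id. A NULL in a compared column never satisfies the condition.
Matched pairs: 7.

(11, 5, 5); (11, 5, 5); (126, 5, 5); (126, 5, 5); (372, 2, 2); (462, 5, 5); (462, 5, 5)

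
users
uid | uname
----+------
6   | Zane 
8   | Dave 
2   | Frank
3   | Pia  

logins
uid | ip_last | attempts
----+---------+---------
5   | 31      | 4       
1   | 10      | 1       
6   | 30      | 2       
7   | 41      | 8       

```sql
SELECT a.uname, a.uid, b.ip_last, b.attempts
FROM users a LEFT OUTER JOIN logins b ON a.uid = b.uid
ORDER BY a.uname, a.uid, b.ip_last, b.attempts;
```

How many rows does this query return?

LEFT JOIN keeps every row from `users`; unmatched rows get NULL for `logins`'s columns.
Matching on a.uid = b.uid.
- a[0] uid=6 → 1 match(es) in b → 1 row(s).
- a[1] uid=8 → no match; kept with NULLs on the b side.
- a[2] uid=2 → no match; kept with NULLs on the b side.
- a[3] uid=3 → no match; kept with NULLs on the b side.
Total: 1 matched + 3 padded = 4 rows.

4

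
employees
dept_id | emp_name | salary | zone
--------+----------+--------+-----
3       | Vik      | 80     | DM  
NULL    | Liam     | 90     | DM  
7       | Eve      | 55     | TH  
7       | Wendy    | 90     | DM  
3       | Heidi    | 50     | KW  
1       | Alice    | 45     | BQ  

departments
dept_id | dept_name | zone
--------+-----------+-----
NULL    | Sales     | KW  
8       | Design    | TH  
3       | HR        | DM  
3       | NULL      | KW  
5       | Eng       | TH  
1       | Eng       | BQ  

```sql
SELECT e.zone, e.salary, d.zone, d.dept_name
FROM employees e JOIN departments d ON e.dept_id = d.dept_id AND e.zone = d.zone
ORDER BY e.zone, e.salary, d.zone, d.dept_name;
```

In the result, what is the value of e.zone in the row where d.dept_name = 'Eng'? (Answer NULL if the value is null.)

BQ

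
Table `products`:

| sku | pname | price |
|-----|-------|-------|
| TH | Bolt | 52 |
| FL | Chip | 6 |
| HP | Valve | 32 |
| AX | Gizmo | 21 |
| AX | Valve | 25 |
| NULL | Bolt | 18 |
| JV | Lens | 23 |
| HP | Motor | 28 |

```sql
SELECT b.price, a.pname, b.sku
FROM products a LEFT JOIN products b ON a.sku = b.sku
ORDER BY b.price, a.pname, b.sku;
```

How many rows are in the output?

LEFT JOIN keeps every row from `products a`; unmatched rows get NULL for `products b`'s columns.
Matching on a.sku = b.sku. A NULL in a compared column never satisfies the condition.
Matched pairs: 11; unmatched a rows kept: 1.
Total: 11 matched + 1 padded = 12 rows.

12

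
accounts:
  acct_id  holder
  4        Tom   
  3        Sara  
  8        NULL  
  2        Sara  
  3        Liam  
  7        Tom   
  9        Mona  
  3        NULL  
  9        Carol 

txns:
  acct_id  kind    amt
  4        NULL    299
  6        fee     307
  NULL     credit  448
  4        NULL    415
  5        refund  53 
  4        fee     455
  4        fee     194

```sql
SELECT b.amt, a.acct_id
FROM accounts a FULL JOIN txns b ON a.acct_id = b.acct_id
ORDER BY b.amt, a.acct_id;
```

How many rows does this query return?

FULL OUTER JOIN keeps every row from both sides; unmatched rows get NULL for the other side's columns.
Matching on a.acct_id = b.acct_id. A NULL in a compared column never satisfies the condition.
- a row (acct_id=4): matches 4 b row(s) → 4 output row(s).
- a row (acct_id=3): no match → kept, b columns NULL.
- a row (acct_id=8): no match → kept, b columns NULL.
- a row (acct_id=2): no match → kept, b columns NULL.
- a row (acct_id=3): no match → kept, b columns NULL.
- a row (acct_id=7): no match → kept, b columns NULL.
- a row (acct_id=9): no match → kept, b columns NULL.
- a row (acct_id=3): no match → kept, b columns NULL.
- a row (acct_id=9): no match → kept, b columns NULL.
- 3 row(s) from b found no a partner → padded with NULL.
Total: 4 matched + 11 padded = 15 rows.

15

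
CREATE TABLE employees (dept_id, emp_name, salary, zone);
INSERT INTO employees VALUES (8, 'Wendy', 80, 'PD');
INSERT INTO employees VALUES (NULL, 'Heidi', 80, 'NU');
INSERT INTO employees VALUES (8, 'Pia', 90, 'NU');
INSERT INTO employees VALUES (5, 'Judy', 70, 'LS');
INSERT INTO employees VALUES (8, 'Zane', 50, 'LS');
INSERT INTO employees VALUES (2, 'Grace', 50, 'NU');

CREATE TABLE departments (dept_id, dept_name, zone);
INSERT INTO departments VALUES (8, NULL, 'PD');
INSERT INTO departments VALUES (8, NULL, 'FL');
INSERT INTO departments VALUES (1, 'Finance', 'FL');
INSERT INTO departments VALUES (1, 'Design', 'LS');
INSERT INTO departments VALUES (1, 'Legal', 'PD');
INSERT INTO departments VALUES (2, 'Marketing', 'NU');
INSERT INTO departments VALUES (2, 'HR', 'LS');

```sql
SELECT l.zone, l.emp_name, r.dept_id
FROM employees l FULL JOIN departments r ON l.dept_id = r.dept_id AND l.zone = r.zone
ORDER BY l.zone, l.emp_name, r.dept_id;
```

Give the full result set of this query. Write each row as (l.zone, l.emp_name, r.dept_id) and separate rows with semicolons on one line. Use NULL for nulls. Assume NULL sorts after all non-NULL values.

(LS, Judy, NULL); (LS, Zane, NULL); (NU, Grace, 2); (NU, Heidi, NULL); (NU, Pia, NULL); (PD, Wendy, 8); (NULL, NULL, 1); (NULL, NULL, 1); (NULL, NULL, 1); (NULL, NULL, 2); (NULL, NULL, 8)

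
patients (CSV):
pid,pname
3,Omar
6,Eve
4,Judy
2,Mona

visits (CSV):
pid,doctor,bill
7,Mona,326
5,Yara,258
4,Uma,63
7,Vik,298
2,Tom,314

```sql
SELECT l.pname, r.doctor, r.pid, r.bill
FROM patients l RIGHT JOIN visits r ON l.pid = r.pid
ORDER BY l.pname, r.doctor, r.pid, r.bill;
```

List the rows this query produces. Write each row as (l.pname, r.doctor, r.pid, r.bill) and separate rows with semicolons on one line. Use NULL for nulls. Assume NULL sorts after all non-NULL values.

(Judy, Uma, 4, 63); (Mona, Tom, 2, 314); (NULL, Mona, 7, 326); (NULL, Vik, 7, 298); (NULL, Yara, 5, 258)

RIGHT JOIN keeps every row from `visits`; unmatched rows get NULL for `patients`'s columns.
Matching on l.pid = r.pid.
Matched pairs: 2; unmatched r rows kept: 3.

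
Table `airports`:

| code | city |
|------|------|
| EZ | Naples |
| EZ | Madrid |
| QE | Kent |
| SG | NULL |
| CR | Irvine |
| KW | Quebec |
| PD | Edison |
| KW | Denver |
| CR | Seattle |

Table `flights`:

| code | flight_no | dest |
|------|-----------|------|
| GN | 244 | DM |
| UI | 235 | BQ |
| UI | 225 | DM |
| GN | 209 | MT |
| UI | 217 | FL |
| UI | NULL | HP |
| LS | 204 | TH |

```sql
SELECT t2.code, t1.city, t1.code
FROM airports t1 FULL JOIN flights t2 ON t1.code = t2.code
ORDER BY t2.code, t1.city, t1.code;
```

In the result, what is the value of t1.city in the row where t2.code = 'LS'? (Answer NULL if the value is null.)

NULL

FULL OUTER JOIN keeps every row from both sides; unmatched rows get NULL for the other side's columns.
Matching on t1.code = t2.code.
Matched pairs: 0; unmatched t1 rows kept: 9; unmatched t2 rows kept: 7.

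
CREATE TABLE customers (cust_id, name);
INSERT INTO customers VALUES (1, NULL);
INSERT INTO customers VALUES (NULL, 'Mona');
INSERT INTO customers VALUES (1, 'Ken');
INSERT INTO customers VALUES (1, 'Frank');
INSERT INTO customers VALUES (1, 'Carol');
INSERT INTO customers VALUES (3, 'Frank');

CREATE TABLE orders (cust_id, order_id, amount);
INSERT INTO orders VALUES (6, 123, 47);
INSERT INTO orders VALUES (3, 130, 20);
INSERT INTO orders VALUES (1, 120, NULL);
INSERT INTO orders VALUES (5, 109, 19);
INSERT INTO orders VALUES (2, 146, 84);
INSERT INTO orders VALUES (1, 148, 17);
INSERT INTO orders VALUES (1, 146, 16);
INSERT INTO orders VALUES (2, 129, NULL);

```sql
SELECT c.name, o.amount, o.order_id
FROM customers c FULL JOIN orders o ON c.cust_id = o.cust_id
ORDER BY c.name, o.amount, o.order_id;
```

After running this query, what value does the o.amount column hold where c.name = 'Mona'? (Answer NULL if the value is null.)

FULL OUTER JOIN keeps every row from both sides; unmatched rows get NULL for the other side's columns.
Matching on c.cust_id = o.cust_id. A NULL in a compared column never satisfies the condition.
- c row (cust_id=1): matches 3 o row(s) → 3 output row(s).
- c row (cust_id=NULL): no match → kept, o columns NULL.
- c row (cust_id=1): matches 3 o row(s) → 3 output row(s).
- c row (cust_id=1): matches 3 o row(s) → 3 output row(s).
- c row (cust_id=1): matches 3 o row(s) → 3 output row(s).
- c row (cust_id=3): matches 1 o row(s) → 1 output row(s).
- plus 4 unmatched o row(s), each kept with NULL c columns.

NULL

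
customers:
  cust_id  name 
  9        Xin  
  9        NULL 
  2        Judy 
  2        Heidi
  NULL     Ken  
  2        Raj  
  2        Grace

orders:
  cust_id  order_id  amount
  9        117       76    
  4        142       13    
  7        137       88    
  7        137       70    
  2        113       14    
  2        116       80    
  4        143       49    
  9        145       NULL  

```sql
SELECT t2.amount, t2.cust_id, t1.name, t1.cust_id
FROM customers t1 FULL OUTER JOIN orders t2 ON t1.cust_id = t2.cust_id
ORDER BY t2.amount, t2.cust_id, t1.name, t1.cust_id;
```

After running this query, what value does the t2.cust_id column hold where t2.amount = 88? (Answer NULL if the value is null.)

7

FULL OUTER JOIN keeps every row from both sides; unmatched rows get NULL for the other side's columns.
Matching on t1.cust_id = t2.cust_id. A NULL in a compared column never satisfies the condition.
Matched pairs: 12; unmatched t1 rows kept: 1; unmatched t2 rows kept: 4.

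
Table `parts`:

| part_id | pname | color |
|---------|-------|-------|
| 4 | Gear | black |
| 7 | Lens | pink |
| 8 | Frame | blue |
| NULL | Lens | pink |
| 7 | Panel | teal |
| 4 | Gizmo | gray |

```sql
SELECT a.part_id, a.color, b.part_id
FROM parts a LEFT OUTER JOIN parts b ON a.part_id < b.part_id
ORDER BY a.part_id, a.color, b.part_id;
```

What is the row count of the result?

10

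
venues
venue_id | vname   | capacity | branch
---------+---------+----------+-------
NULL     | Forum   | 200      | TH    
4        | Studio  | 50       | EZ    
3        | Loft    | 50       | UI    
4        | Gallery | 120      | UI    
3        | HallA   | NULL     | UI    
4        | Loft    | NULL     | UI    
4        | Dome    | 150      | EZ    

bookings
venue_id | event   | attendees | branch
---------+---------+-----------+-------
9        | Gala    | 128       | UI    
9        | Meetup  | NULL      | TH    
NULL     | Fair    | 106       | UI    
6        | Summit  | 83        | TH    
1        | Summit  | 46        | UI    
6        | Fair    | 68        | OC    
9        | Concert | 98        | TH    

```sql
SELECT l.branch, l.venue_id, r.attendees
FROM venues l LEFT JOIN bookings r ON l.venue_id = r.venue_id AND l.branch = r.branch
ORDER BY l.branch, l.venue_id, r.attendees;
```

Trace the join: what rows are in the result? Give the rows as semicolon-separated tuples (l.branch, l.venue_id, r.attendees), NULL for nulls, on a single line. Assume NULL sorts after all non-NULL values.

(EZ, 4, NULL); (EZ, 4, NULL); (TH, NULL, NULL); (UI, 3, NULL); (UI, 3, NULL); (UI, 4, NULL); (UI, 4, NULL)

LEFT JOIN keeps every row from `venues`; unmatched rows get NULL for `bookings`'s columns.
Matching on l.venue_id = r.venue_id AND l.branch = r.branch. A NULL in a compared column never satisfies the condition.
Matched pairs: 0; unmatched l rows kept: 7.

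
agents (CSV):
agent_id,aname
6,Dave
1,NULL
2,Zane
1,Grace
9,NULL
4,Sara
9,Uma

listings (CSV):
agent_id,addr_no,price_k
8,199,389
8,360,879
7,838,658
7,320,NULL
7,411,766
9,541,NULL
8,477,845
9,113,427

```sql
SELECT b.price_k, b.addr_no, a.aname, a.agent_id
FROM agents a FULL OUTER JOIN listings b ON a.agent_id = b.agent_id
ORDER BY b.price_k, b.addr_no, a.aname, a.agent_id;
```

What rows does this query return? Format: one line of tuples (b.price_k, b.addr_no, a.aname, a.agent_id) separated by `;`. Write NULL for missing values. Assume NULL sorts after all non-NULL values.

FULL OUTER JOIN keeps every row from both sides; unmatched rows get NULL for the other side's columns.
Matching on a.agent_id = b.agent_id.
- agent_id=6: no b row matches, row kept with b columns NULL.
- agent_id=1: no b row matches, row kept with b columns NULL.
- agent_id=2: no b row matches, row kept with b columns NULL.
- agent_id=1: no b row matches, row kept with b columns NULL.
- agent_id=9: 2 matching b row(s), so 2 row(s) emitted.
- agent_id=4: no b row matches, row kept with b columns NULL.
- agent_id=9: 2 matching b row(s), so 2 row(s) emitted.
- plus 6 unmatched b row(s), each kept with NULL a columns.

(389, 199, NULL, NULL); (427, 113, Uma, 9); (427, 113, NULL, 9); (658, 838, NULL, NULL); (766, 411, NULL, NULL); (845, 477, NULL, NULL); (879, 360, NULL, NULL); (NULL, 320, NULL, NULL); (NULL, 541, Uma, 9); (NULL, 541, NULL, 9); (NULL, NULL, Dave, 6); (NULL, NULL, Grace, 1); (NULL, NULL, Sara, 4); (NULL, NULL, Zane, 2); (NULL, NULL, NULL, 1)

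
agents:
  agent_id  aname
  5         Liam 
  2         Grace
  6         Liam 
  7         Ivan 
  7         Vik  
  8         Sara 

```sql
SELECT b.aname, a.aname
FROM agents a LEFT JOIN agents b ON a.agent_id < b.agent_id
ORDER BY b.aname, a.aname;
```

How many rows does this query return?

15

LEFT JOIN keeps every row from `agents a`; unmatched rows get NULL for `agents b`'s columns.
Matching on a.agent_id < b.agent_id.
- a row (agent_id=5): matches 4 b row(s) → 4 output row(s).
- a row (agent_id=2): matches 5 b row(s) → 5 output row(s).
- a row (agent_id=6): matches 3 b row(s) → 3 output row(s).
- a row (agent_id=7): matches 1 b row(s) → 1 output row(s).
- a row (agent_id=7): matches 1 b row(s) → 1 output row(s).
- a row (agent_id=8): no match → kept, b columns NULL.
Total: 14 matched + 1 padded = 15 rows.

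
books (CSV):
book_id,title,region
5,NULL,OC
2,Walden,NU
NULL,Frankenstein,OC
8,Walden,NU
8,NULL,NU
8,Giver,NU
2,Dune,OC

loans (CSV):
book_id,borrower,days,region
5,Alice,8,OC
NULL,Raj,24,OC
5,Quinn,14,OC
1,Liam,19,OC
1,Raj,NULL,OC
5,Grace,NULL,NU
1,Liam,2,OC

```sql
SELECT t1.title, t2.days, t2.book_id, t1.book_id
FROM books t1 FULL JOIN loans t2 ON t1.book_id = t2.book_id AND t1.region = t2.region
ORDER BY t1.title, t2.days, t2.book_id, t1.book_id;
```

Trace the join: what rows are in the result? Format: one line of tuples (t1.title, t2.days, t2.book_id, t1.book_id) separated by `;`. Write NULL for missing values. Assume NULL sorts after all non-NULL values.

(Dune, NULL, NULL, 2); (Frankenstein, NULL, NULL, NULL); (Giver, NULL, NULL, 8); (Walden, NULL, NULL, 2); (Walden, NULL, NULL, 8); (NULL, 2, 1, NULL); (NULL, 8, 5, 5); (NULL, 14, 5, 5); (NULL, 19, 1, NULL); (NULL, 24, NULL, NULL); (NULL, NULL, 1, NULL); (NULL, NULL, 5, NULL); (NULL, NULL, NULL, 8)

FULL OUTER JOIN keeps every row from both sides; unmatched rows get NULL for the other side's columns.
Matching on t1.book_id = t2.book_id AND t1.region = t2.region. A NULL in a compared column never satisfies the condition.
- t1 row (book_id=5, region=OC): matches 2 t2 row(s) → 2 output row(s).
- t1 row (book_id=2, region=NU): no match → kept, t2 columns NULL.
- t1 row (book_id=NULL, region=OC): no match → kept, t2 columns NULL.
- t1 row (book_id=8, region=NU): no match → kept, t2 columns NULL.
- t1 row (book_id=8, region=NU): no match → kept, t2 columns NULL.
- t1 row (book_id=8, region=NU): no match → kept, t2 columns NULL.
- t1 row (book_id=2, region=OC): no match → kept, t2 columns NULL.
- 5 row(s) from t2 found no t1 partner → padded with NULL.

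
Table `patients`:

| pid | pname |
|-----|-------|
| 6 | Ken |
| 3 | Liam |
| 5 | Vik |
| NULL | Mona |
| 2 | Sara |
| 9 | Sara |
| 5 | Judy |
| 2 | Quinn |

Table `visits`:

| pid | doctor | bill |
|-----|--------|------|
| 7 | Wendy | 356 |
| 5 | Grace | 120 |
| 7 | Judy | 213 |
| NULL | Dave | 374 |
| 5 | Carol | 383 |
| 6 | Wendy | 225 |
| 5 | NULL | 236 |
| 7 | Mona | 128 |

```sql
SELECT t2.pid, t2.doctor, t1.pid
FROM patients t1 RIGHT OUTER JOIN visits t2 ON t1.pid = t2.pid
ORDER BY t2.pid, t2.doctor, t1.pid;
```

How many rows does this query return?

RIGHT JOIN keeps every row from `visits`; unmatched rows get NULL for `patients`'s columns.
Matching on t1.pid = t2.pid. A NULL in a compared column never satisfies the condition.
- t1[0] pid=6 → 1 match(es) in t2 → 1 row(s).
- t1[1] pid=3 → no match.
- t1[2] pid=5 → 3 match(es) in t2 → 3 row(s).
- t1[3] pid=NULL → no match.
- t1[4] pid=2 → no match.
- t1[5] pid=9 → no match.
- t1[6] pid=5 → 3 match(es) in t2 → 3 row(s).
- t1[7] pid=2 → no match.
- plus 4 unmatched t2 row(s), each kept with NULL t1 columns.
Total: 7 matched + 4 padded = 11 rows.

11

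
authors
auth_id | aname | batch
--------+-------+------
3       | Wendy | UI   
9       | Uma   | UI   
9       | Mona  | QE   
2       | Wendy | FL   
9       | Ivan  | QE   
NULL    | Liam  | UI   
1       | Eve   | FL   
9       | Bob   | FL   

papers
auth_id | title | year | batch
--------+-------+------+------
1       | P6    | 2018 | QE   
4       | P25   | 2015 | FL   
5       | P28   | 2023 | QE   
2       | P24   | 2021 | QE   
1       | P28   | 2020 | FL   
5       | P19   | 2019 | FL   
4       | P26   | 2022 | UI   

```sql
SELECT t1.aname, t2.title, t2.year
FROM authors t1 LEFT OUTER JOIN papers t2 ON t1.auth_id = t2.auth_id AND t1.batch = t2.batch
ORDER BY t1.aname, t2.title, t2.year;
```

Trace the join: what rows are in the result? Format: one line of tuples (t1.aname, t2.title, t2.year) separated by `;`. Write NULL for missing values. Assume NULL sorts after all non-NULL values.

(Bob, NULL, NULL); (Eve, P28, 2020); (Ivan, NULL, NULL); (Liam, NULL, NULL); (Mona, NULL, NULL); (Uma, NULL, NULL); (Wendy, NULL, NULL); (Wendy, NULL, NULL)

LEFT JOIN keeps every row from `authors`; unmatched rows get NULL for `papers`'s columns.
Matching on t1.auth_id = t2.auth_id AND t1.batch = t2.batch. A NULL in a compared column never satisfies the condition.
Matched pairs: 1; unmatched t1 rows kept: 7.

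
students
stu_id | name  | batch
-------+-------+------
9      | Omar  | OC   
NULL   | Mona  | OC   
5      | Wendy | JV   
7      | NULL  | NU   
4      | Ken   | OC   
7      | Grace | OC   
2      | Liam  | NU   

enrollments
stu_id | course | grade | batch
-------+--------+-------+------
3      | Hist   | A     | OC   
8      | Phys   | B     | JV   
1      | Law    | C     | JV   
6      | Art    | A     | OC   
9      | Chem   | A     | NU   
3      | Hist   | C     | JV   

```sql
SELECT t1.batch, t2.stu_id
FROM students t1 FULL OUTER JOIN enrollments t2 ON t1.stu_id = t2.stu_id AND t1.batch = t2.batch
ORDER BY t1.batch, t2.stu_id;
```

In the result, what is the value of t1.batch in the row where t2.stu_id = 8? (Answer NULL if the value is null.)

NULL

FULL OUTER JOIN keeps every row from both sides; unmatched rows get NULL for the other side's columns.
Matching on t1.stu_id = t2.stu_id AND t1.batch = t2.batch. A NULL in a compared column never satisfies the condition.
- stu_id=9, batch=OC: no t2 row matches, row kept with t2 columns NULL.
- stu_id=NULL, batch=OC: no t2 row matches, row kept with t2 columns NULL.
- stu_id=5, batch=JV: no t2 row matches, row kept with t2 columns NULL.
- stu_id=7, batch=NU: no t2 row matches, row kept with t2 columns NULL.
- stu_id=4, batch=OC: no t2 row matches, row kept with t2 columns NULL.
- stu_id=7, batch=OC: no t2 row matches, row kept with t2 columns NULL.
- stu_id=2, batch=NU: no t2 row matches, row kept with t2 columns NULL.
- plus 6 unmatched t2 row(s), each kept with NULL t1 columns.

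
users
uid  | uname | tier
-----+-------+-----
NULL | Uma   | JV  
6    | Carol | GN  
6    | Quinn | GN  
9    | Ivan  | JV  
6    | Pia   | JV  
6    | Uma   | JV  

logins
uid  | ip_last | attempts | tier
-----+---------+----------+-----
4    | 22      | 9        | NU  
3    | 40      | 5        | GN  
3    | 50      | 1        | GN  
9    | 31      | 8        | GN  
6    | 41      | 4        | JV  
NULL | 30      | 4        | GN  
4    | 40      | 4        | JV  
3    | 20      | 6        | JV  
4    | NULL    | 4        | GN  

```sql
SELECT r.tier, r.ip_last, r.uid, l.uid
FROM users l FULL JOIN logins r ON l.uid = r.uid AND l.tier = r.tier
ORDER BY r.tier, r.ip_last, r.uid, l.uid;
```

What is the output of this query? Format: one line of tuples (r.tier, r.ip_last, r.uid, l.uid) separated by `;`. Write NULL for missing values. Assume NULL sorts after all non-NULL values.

FULL OUTER JOIN keeps every row from both sides; unmatched rows get NULL for the other side's columns.
Matching on l.uid = r.uid AND l.tier = r.tier. A NULL in a compared column never satisfies the condition.
Matched pairs: 2; unmatched l rows kept: 4; unmatched r rows kept: 8.

(GN, 30, NULL, NULL); (GN, 31, 9, NULL); (GN, 40, 3, NULL); (GN, 50, 3, NULL); (GN, NULL, 4, NULL); (JV, 20, 3, NULL); (JV, 40, 4, NULL); (JV, 41, 6, 6); (JV, 41, 6, 6); (NU, 22, 4, NULL); (NULL, NULL, NULL, 6); (NULL, NULL, NULL, 6); (NULL, NULL, NULL, 9); (NULL, NULL, NULL, NULL)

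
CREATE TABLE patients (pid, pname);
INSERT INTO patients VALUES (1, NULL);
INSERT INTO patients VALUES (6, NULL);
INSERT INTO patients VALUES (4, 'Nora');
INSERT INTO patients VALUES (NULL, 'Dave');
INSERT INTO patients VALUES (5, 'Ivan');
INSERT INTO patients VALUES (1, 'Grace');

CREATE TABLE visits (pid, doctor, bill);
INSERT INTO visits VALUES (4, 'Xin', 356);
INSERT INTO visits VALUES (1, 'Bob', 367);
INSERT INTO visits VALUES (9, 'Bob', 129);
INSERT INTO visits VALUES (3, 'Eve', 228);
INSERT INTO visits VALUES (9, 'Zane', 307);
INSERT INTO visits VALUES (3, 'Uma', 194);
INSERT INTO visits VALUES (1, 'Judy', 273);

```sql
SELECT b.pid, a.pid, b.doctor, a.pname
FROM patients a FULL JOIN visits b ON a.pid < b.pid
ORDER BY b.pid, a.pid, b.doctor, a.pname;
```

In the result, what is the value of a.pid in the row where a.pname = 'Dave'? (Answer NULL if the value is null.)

FULL OUTER JOIN keeps every row from both sides; unmatched rows get NULL for the other side's columns.
Matching on a.pid < b.pid. A NULL in a compared column never satisfies the condition.
Matched pairs: 16; unmatched a rows kept: 1; unmatched b rows kept: 2.

NULL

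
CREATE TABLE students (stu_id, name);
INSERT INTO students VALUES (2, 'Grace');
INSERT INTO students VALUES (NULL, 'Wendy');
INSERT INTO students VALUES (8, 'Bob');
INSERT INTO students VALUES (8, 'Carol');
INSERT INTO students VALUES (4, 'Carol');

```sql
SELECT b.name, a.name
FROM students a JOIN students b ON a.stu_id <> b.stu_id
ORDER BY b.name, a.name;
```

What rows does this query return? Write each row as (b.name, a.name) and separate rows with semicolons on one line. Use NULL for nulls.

(Bob, Carol); (Bob, Grace); (Carol, Bob); (Carol, Carol); (Carol, Carol); (Carol, Grace); (Carol, Grace); (Grace, Bob); (Grace, Carol); (Grace, Carol)

INNER JOIN keeps only pairs where the ON condition holds.
Matching on a.stu_id <> b.stu_id. A NULL in a compared column never satisfies the condition.
- a[0] stu_id=2 → 3 match(es) in b → 3 row(s).
- a[1] stu_id=NULL → no match; dropped.
- a[2] stu_id=8 → 2 match(es) in b → 2 row(s).
- a[3] stu_id=8 → 2 match(es) in b → 2 row(s).
- a[4] stu_id=4 → 3 match(es) in b → 3 row(s).
After projecting and ordering:
b.name | a.name
Bob | Carol
Bob | Grace
Carol | Bob
Carol | Carol
Carol | Carol
Carol | Grace
Carol | Grace
Grace | Bob
Grace | Carol
Grace | Carol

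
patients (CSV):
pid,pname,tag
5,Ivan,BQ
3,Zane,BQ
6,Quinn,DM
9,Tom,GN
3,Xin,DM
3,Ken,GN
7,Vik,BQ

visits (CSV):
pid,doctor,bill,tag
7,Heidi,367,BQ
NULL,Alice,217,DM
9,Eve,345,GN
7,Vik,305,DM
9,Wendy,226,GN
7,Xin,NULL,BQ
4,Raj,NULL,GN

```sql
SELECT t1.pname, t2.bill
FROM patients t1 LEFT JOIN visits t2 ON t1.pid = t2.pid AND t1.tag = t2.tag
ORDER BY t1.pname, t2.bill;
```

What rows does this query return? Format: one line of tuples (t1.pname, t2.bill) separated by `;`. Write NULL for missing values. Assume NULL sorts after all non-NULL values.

(Ivan, NULL); (Ken, NULL); (Quinn, NULL); (Tom, 226); (Tom, 345); (Vik, 367); (Vik, NULL); (Xin, NULL); (Zane, NULL)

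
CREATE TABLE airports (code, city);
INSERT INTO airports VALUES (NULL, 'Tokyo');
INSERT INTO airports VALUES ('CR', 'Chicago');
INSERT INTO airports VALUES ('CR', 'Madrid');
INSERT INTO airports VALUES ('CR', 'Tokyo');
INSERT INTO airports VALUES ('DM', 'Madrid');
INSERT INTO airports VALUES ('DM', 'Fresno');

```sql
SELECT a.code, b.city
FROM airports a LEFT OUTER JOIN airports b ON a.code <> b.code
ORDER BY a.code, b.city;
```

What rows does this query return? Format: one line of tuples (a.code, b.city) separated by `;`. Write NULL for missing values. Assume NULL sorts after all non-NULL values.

(CR, Fresno); (CR, Fresno); (CR, Fresno); (CR, Madrid); (CR, Madrid); (CR, Madrid); (DM, Chicago); (DM, Chicago); (DM, Madrid); (DM, Madrid); (DM, Tokyo); (DM, Tokyo); (NULL, NULL)

LEFT JOIN keeps every row from `airports a`; unmatched rows get NULL for `airports b`'s columns.
Matching on a.code <> b.code. A NULL in a compared column never satisfies the condition.
- a row (code=NULL): no match → kept, b columns NULL.
- a row (code=CR): matches 2 b row(s) → 2 output row(s).
- a row (code=CR): matches 2 b row(s) → 2 output row(s).
- a row (code=CR): matches 2 b row(s) → 2 output row(s).
- a row (code=DM): matches 3 b row(s) → 3 output row(s).
- a row (code=DM): matches 3 b row(s) → 3 output row(s).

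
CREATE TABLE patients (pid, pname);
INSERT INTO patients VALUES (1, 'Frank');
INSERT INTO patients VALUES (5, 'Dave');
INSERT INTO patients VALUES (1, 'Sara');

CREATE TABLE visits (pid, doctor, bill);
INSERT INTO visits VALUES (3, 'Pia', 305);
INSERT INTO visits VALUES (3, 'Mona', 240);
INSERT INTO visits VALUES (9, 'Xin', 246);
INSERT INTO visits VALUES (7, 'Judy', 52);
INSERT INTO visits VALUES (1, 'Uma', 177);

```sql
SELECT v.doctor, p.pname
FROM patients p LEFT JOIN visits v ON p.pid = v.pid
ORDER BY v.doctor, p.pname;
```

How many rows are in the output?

3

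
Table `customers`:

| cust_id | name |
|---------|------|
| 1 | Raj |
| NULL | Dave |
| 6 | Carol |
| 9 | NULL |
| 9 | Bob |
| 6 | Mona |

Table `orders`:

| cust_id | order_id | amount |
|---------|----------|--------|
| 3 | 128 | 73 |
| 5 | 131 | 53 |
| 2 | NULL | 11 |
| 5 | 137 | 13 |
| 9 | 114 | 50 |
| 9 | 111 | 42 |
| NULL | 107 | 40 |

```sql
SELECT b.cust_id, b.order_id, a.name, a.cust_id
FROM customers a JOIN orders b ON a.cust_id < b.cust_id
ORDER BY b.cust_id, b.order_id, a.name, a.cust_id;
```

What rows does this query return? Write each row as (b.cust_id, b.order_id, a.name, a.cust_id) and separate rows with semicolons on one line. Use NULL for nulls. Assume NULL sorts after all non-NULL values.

(2, NULL, Raj, 1); (3, 128, Raj, 1); (5, 131, Raj, 1); (5, 137, Raj, 1); (9, 111, Carol, 6); (9, 111, Mona, 6); (9, 111, Raj, 1); (9, 114, Carol, 6); (9, 114, Mona, 6); (9, 114, Raj, 1)

INNER JOIN keeps only pairs where the ON condition holds.
Matching on a.cust_id < b.cust_id. A NULL in a compared column never satisfies the condition.
Matched pairs: 10.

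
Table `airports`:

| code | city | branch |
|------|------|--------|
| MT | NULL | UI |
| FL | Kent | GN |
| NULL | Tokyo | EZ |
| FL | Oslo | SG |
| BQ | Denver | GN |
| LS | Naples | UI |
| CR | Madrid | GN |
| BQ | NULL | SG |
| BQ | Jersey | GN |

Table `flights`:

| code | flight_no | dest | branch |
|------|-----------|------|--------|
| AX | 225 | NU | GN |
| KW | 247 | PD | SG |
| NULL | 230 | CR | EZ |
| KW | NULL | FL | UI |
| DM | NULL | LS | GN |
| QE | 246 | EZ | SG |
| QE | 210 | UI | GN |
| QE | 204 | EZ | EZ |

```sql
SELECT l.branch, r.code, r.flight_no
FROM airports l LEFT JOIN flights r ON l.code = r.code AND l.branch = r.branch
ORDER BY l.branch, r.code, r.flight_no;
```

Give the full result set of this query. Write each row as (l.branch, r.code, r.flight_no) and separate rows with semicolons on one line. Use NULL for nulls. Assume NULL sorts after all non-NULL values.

(EZ, NULL, NULL); (GN, NULL, NULL); (GN, NULL, NULL); (GN, NULL, NULL); (GN, NULL, NULL); (SG, NULL, NULL); (SG, NULL, NULL); (UI, NULL, NULL); (UI, NULL, NULL)

LEFT JOIN keeps every row from `airports`; unmatched rows get NULL for `flights`'s columns.
Matching on l.code = r.code AND l.branch = r.branch. A NULL in a compared column never satisfies the condition.
- code=MT, branch=UI: no r row matches, row kept with r columns NULL.
- code=FL, branch=GN: no r row matches, row kept with r columns NULL.
- code=NULL, branch=EZ: no r row matches, row kept with r columns NULL.
- code=FL, branch=SG: no r row matches, row kept with r columns NULL.
- code=BQ, branch=GN: no r row matches, row kept with r columns NULL.
- code=LS, branch=UI: no r row matches, row kept with r columns NULL.
- code=CR, branch=GN: no r row matches, row kept with r columns NULL.
- code=BQ, branch=SG: no r row matches, row kept with r columns NULL.
- code=BQ, branch=GN: no r row matches, row kept with r columns NULL.
After projecting and ordering:
l.branch | r.code | r.flight_no
EZ | NULL | NULL
GN | NULL | NULL
GN | NULL | NULL
GN | NULL | NULL
GN | NULL | NULL
SG | NULL | NULL
SG | NULL | NULL
UI | NULL | NULL
UI | NULL | NULL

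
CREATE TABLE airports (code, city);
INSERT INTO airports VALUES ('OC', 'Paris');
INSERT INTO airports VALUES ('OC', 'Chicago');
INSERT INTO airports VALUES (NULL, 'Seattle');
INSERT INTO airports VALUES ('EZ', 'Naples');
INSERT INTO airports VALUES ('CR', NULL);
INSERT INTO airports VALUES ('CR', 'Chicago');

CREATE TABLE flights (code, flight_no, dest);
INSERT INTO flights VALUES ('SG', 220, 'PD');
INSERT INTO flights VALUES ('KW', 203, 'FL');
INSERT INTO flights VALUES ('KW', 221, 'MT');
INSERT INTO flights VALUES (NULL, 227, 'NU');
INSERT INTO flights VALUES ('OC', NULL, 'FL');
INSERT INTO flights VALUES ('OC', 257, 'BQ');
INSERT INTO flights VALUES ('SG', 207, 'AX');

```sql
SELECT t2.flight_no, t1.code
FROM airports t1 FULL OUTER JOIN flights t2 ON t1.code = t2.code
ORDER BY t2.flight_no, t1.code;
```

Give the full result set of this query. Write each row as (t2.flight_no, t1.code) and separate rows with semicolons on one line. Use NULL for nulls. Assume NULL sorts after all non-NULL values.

(203, NULL); (207, NULL); (220, NULL); (221, NULL); (227, NULL); (257, OC); (257, OC); (NULL, CR); (NULL, CR); (NULL, EZ); (NULL, OC); (NULL, OC); (NULL, NULL)

FULL OUTER JOIN keeps every row from both sides; unmatched rows get NULL for the other side's columns.
Matching on t1.code = t2.code. A NULL in a compared column never satisfies the condition.
- t1[0] code=OC → 2 match(es) in t2 → 2 row(s).
- t1[1] code=OC → 2 match(es) in t2 → 2 row(s).
- t1[2] code=NULL → no match; kept with NULLs on the t2 side.
- t1[3] code=EZ → no match; kept with NULLs on the t2 side.
- t1[4] code=CR → no match; kept with NULLs on the t2 side.
- t1[5] code=CR → no match; kept with NULLs on the t2 side.
- 5 row(s) from t2 found no t1 partner → padded with NULL.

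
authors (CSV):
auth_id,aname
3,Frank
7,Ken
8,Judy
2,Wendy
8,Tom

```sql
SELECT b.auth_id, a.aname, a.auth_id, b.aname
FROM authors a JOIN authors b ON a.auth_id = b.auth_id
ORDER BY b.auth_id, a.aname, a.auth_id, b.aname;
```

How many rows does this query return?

7

INNER JOIN keeps only pairs where the ON condition holds.
Matching on a.auth_id = b.auth_id.
- a[0] auth_id=3 → 1 match(es) in b → 1 row(s).
- a[1] auth_id=7 → 1 match(es) in b → 1 row(s).
- a[2] auth_id=8 → 2 match(es) in b → 2 row(s).
- a[3] auth_id=2 → 1 match(es) in b → 1 row(s).
- a[4] auth_id=8 → 2 match(es) in b → 2 row(s).
Total: 7 rows.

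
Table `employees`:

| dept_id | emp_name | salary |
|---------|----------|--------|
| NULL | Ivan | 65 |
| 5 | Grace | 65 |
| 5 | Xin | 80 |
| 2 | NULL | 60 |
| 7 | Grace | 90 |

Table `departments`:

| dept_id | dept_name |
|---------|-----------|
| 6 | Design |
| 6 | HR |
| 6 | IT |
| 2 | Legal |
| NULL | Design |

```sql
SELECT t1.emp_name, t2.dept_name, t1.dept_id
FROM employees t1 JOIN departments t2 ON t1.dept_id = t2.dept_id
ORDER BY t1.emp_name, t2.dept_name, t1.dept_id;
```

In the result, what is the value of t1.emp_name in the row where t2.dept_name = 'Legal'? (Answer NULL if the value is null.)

INNER JOIN keeps only pairs where the ON condition holds.
Matching on t1.dept_id = t2.dept_id. A NULL in a compared column never satisfies the condition.
- t1 (dept_id=NULL) has no partner → excluded.
- t1 (dept_id=5) has no partner → excluded.
- t1 (dept_id=5) has no partner → excluded.
- t1 (dept_id=2) pairs with 1 row(s) of t2.
- t1 (dept_id=7) has no partner → excluded.

NULL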